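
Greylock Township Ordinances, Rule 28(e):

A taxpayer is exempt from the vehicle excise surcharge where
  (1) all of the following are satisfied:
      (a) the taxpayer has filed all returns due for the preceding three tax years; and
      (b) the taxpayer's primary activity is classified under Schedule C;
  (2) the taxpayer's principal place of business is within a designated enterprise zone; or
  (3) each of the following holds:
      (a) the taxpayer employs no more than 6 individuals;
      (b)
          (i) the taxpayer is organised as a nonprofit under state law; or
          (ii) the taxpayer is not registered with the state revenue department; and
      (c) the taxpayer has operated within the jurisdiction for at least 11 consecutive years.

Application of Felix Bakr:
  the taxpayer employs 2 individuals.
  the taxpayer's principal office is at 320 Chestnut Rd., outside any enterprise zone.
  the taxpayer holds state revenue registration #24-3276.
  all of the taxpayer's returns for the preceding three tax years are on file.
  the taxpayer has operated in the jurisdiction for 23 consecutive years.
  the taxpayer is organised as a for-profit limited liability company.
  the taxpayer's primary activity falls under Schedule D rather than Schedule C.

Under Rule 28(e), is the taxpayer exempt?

(a) returns current — holds.
(b) Schedule C activity — not satisfied.
(1) = T AND F = false.
(2) in enterprise zone — not satisfied.
(a) ≤ 6 employees — holds.
(i) nonprofit — not met.
(ii) not (state-registered) — fails.
So (b) is not satisfied (F OR F).
(c) ≥ 11 yrs in jurisdiction — satisfied.
(3) = T AND F AND T = false.
Overall: F OR F OR F → false.

No — not exempt.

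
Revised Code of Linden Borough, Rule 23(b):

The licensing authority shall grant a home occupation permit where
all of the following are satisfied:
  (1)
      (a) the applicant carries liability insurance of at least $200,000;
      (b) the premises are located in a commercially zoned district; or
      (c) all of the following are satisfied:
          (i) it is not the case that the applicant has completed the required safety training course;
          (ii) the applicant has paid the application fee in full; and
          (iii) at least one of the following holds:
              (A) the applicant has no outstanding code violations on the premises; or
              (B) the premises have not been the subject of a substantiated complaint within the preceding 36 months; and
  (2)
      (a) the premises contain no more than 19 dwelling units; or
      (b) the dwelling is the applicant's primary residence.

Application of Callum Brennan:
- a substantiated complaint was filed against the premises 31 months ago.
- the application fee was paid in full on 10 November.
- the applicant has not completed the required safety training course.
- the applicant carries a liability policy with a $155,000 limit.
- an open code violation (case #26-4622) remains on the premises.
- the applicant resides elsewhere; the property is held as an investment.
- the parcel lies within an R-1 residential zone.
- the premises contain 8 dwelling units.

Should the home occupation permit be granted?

(a) insurance ≥ $200,000 — fails.
(b) commercially zoned — not satisfied.
(i) not (safety training) — holds.
(ii) fee paid — holds.
(A) no code violations — fails.
(B) no complaint in 36 mo. — fails.
So (iii) is not satisfied (F OR F).
So (c) is not satisfied (T AND T AND F).
So (1) is not satisfied (F OR F OR F).
(a) ≤ 19 units — met.
(b) primary residence — not met.
So (2) is satisfied (T OR F).
Overall = F AND T = false.

No — denied.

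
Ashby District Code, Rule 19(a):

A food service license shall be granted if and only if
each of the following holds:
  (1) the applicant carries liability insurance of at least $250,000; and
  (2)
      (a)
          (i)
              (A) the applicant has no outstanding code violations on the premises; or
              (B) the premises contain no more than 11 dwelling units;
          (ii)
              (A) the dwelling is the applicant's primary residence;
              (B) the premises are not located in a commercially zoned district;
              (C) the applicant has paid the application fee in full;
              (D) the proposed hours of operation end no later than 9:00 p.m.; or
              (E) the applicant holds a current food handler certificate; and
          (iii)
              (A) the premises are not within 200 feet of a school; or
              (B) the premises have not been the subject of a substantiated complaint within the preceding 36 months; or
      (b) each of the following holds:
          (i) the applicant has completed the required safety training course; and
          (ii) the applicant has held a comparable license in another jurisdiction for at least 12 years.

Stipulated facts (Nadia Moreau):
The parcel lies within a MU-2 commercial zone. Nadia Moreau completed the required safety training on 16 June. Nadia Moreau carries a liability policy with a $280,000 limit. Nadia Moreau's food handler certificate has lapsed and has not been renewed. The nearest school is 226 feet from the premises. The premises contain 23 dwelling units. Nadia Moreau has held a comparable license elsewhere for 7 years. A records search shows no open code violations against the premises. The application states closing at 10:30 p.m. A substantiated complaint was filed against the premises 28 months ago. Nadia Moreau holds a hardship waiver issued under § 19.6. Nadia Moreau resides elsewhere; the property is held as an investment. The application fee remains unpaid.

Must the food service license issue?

No — denied.

(1) insurance ≥ $250,000 — holds.
(A) no code violations — satisfied.
(B) ≤ 11 units — not satisfied.
So (i) is satisfied (T OR F).
(A) primary residence — fails.
(B) not (commercially zoned) — fails.
(C) fee paid — fails.
(D) closes by 9 p.m. — fails.
(E) food handler cert. — not met.
(ii): F OR F OR F OR F OR F → false.
(A) ≥200 ft from school — holds.
(B) no complaint in 36 mo. — fails.
So (iii) is satisfied (T OR F).
(a) = T AND F AND T = false.
(i) safety training — met.
(ii) prior license ≥ 12 yr — fails.
(b): T AND F → false.
(2) = F OR F = false.
Overall: T AND F → false.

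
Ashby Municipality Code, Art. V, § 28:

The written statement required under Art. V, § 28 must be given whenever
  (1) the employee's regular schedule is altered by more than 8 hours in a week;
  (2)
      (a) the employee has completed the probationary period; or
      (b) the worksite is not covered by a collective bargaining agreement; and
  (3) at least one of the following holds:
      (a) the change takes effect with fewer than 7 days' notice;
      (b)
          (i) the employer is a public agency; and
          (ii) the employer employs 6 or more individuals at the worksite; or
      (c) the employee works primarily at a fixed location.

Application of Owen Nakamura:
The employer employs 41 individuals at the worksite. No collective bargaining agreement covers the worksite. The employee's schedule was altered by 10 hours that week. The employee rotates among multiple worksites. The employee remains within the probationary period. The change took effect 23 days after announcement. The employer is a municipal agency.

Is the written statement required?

Yes — required.

(1) schedule shift > 8h — satisfied.
(a) past probation — fails.
(b) no CBA — met.
So (2) is satisfied (F OR T).
(a) < 7 days' notice — not met.
(i) public agency — holds.
(ii) ≥ 6 at site — satisfied.
(b): T AND T → true.
(c) fixed location — not met.
(3) = F OR T OR F = true.
Overall: T AND T AND T → true.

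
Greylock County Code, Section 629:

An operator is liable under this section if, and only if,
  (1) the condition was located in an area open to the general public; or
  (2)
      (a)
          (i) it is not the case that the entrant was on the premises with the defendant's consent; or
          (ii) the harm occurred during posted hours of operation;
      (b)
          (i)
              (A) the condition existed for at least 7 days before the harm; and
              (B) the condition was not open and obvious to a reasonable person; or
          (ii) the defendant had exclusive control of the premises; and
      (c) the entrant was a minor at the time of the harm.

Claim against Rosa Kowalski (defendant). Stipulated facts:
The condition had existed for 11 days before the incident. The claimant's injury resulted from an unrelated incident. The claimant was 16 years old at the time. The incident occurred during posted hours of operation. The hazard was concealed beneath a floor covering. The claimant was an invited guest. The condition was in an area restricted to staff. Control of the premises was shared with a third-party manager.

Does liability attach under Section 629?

Yes — liable.

(1) public area — fails.
(i) not (consent to enter) — fails.
(ii) during posted hours — met.
(a): F OR T → true.
(A) condition ≥7 days old — satisfied.
(B) not open/obvious — holds.
So (i) is satisfied (T AND T).
(ii) exclusive control — not satisfied.
(b): T OR F → true.
(c) entrant a minor — holds.
(2) = T AND T AND T = true.
Overall: F OR T → true.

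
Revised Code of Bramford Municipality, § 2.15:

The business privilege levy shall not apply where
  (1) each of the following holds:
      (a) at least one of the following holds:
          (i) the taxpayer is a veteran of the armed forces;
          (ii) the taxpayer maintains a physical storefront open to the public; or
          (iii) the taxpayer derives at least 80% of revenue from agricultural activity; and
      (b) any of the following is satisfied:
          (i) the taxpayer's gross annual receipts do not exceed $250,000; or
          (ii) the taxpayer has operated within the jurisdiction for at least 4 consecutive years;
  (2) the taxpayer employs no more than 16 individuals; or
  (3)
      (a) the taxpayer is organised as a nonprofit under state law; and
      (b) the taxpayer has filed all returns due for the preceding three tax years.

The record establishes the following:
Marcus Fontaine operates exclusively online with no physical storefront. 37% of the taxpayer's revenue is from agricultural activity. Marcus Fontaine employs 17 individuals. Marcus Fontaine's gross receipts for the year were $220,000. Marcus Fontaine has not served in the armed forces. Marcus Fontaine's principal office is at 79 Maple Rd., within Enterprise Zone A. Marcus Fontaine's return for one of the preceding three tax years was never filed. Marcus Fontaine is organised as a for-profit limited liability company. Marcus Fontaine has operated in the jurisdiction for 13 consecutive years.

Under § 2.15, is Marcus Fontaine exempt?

(i) veteran — not satisfied.
(ii) has storefront — not satisfied.
(iii) ≥80% agricultural — fails.
(a) = F OR F OR F = false.
(i) receipts ≤ $250,000 — met.
(ii) ≥ 4 yrs in jurisdiction — holds.
(b): T OR T → true.
(1): F AND T → false.
(2) ≤ 16 employees — fails.
(a) nonprofit — not met.
(b) returns current — not met.
(3) = F AND F = false.
Overall = F OR F OR F = false.

No — not exempt.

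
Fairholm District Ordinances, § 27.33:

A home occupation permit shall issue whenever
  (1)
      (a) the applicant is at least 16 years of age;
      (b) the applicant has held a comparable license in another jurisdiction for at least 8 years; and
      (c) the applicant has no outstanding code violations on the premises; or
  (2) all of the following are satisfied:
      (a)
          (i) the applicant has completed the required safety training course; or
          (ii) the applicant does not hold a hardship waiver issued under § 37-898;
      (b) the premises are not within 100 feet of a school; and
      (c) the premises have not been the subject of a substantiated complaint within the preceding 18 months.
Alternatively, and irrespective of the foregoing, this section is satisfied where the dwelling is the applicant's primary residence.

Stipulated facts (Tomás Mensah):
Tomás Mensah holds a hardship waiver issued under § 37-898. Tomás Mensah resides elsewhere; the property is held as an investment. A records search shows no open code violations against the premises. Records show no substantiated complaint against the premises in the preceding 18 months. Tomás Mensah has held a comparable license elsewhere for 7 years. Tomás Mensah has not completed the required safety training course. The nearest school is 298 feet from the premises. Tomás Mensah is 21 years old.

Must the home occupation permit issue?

(a) age ≥ 16 — holds.
(b) prior license ≥ 8 yr — not met.
(c) no code violations — satisfied.
(1): T AND F AND T → false.
(i) safety training — not met.
(ii) not (hardship waiver) — not met.
(a) = F OR F = false.
(b) ≥100 ft from school — holds.
(c) no complaint in 18 mo. — holds.
So (2) is not satisfied (F AND T AND T).
So Overall is not satisfied (F OR F).
Exception (primary residence) — not satisfied.
Result: main false OR exception false → false.

No — denied.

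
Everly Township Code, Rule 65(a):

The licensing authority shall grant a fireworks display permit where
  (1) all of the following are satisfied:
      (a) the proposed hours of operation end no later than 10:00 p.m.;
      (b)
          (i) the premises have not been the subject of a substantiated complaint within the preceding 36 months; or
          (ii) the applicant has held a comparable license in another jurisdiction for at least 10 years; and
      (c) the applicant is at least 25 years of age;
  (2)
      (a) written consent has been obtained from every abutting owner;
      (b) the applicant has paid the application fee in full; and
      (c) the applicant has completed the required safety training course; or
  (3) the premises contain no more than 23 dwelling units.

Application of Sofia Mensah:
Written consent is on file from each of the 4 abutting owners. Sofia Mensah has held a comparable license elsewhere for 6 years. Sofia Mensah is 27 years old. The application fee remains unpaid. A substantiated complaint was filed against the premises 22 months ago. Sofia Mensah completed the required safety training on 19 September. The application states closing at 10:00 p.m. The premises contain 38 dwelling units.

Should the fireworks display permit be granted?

No — denied.

(a) closes by 10 p.m. — met.
(i) no complaint in 36 mo. — not satisfied.
(ii) prior license ≥ 10 yr — not satisfied.
(b) = F OR F = false.
(c) age ≥ 25 — holds.
So (1) is not satisfied (T AND F AND T).
(a) all abutters consent — holds.
(b) fee paid — not satisfied.
(c) safety training — holds.
(2): T AND F AND T → false.
(3) ≤ 23 units — not satisfied.
So Overall is not satisfied (F OR F OR F).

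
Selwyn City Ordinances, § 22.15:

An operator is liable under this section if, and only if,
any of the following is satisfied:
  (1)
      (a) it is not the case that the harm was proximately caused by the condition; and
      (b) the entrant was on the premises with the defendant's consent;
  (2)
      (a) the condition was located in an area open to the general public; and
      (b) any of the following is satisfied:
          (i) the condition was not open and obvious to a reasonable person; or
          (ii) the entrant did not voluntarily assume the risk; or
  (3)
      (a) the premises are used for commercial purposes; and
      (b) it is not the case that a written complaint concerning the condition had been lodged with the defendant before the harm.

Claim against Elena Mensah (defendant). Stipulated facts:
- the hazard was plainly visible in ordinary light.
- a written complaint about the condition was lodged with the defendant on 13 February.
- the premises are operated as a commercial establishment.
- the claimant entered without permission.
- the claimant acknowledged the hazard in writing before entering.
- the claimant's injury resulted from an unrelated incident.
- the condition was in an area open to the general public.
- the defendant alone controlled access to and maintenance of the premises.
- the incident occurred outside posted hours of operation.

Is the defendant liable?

No — not liable.

(a) not (proximate cause) — satisfied.
(b) consent to enter — not satisfied.
(1): T AND F → false.
(a) public area — holds.
(i) not open/obvious — fails.
(ii) no assumed risk — fails.
So (b) is not satisfied (F OR F).
(2): T AND F → false.
(a) commercial use — satisfied.
(b) not (complaint lodged) — not satisfied.
So (3) is not satisfied (T AND F).
Overall = F OR F OR F = false.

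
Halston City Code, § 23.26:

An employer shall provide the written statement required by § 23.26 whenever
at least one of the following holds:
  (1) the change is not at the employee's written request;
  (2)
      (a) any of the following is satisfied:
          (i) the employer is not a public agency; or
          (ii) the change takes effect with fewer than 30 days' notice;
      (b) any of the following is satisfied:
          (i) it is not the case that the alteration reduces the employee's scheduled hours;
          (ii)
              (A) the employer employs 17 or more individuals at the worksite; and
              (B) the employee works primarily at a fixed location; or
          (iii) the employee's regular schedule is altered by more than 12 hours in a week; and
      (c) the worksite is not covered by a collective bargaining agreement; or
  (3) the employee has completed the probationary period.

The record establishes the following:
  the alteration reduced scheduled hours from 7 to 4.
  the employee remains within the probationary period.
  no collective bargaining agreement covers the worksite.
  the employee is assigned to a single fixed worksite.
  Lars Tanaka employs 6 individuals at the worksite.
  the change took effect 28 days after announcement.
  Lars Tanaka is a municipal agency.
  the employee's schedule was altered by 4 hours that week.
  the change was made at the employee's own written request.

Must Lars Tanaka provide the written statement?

(1) not employee-requested — not satisfied.
(i) not (public agency) — fails.
(ii) < 30 days' notice — holds.
(a): F OR T → true.
(i) not (hours reduced) — not met.
(A) ≥ 17 at site — not met.
(B) fixed location — holds.
So (ii) is not satisfied (F AND T).
(iii) schedule shift > 12h — not satisfied.
(b): F OR F OR F → false.
(c) no CBA — satisfied.
So (2) is not satisfied (T AND F AND T).
(3) past probation — fails.
Overall = F OR F OR F = false.

No — not required.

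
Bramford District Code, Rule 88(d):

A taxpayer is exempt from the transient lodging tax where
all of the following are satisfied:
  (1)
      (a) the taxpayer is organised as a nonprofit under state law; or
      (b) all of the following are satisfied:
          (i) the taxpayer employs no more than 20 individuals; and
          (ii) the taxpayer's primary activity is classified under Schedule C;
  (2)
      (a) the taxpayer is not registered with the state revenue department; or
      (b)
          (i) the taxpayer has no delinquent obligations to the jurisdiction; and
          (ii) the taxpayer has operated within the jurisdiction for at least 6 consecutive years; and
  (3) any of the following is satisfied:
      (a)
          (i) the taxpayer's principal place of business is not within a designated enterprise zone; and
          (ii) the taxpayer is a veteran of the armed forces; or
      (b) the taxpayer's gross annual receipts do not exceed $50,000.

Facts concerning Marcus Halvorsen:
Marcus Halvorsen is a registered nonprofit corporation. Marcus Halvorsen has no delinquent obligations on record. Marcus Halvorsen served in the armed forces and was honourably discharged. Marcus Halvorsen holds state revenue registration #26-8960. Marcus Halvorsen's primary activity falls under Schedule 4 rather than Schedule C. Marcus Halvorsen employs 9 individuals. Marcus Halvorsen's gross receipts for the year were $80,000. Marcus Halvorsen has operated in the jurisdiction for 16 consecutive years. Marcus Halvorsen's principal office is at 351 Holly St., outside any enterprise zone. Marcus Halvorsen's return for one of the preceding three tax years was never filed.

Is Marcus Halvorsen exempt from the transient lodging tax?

(a) nonprofit — holds.
(i) ≤ 20 employees — holds.
(ii) Schedule C activity — not satisfied.
(b): T AND F → false.
So (1) is satisfied (T OR F).
(a) not (state-registered) — not satisfied.
(i) no delinquency — holds.
(ii) ≥ 6 yrs in jurisdiction — met.
(b) = T AND T = true.
(2) = F OR T = true.
(i) not (in enterprise zone) — satisfied.
(ii) veteran — holds.
So (a) is satisfied (T AND T).
(b) receipts ≤ $50,000 — not satisfied.
So (3) is satisfied (T OR F).
So Overall is satisfied (T AND T AND T).

Yes — exempt.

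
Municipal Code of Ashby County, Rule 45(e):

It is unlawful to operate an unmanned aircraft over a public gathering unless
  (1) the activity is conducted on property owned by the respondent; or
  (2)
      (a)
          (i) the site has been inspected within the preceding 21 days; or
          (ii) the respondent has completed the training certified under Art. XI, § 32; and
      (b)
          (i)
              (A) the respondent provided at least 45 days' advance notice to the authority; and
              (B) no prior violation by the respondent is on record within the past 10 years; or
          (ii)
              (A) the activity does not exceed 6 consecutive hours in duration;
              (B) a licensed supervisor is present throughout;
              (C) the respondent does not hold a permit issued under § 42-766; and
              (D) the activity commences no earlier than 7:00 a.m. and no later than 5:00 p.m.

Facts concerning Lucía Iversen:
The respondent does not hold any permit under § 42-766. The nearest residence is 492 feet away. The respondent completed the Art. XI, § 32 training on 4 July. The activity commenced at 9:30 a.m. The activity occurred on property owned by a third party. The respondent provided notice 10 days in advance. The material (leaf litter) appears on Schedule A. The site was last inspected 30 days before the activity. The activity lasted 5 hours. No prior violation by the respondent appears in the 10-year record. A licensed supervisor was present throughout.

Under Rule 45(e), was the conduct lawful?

(1) own property — fails.
(i) site inspected — not satisfied.
(ii) training certified — satisfied.
(a): F OR T → true.
(A) ≥45 days' notice — fails.
(B) no prior violation — holds.
(i): F AND T → false.
(A) ≤ 6 hrs duration — satisfied.
(B) supervisor present — satisfied.
(C) not (holds permit) — satisfied.
(D) start within hours — met.
So (ii) is satisfied (T AND T AND T AND T).
(b) = F OR T = true.
So (2) is satisfied (T AND T).
Overall: F OR T → true.

Yes — lawful.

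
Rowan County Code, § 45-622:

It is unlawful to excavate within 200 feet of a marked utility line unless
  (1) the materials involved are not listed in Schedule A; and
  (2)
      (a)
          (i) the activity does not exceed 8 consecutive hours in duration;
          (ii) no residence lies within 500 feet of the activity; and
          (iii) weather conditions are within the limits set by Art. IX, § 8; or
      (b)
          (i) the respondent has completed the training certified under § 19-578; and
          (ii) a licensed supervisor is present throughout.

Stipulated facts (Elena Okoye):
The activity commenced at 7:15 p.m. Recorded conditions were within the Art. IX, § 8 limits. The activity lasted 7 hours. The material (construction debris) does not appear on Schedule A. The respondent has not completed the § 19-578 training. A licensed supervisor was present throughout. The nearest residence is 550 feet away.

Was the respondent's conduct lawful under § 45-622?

(1) not (Schedule A material) — holds.
(i) ≤ 8 hrs duration — holds.
(ii) no residence in 500 ft — satisfied.
(iii) weather ok — holds.
(a): T AND T AND T → true.
(i) training certified — not met.
(ii) supervisor present — holds.
(b): F AND T → false.
(2) = T OR F = true.
Overall = T AND T = true.

Yes — lawful.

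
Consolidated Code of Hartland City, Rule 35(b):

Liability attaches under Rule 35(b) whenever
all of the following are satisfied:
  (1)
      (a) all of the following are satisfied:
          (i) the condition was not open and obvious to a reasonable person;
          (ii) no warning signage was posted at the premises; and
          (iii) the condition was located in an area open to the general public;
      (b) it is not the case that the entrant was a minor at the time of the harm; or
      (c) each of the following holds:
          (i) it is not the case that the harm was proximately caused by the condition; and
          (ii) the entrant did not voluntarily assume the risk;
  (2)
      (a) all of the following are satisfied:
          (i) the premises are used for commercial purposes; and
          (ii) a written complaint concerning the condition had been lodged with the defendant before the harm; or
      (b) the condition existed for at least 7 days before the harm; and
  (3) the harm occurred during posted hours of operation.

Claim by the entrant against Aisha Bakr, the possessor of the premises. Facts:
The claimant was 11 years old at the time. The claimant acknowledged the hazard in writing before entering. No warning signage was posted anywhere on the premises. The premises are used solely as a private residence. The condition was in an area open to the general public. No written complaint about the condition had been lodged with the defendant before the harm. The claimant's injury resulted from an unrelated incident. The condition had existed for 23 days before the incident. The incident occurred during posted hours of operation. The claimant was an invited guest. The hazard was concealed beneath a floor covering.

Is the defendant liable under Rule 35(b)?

Yes — liable.

(i) not open/obvious — holds.
(ii) no signage posted — met.
(iii) public area — satisfied.
So (a) is satisfied (T AND T AND T).
(b) not (entrant a minor) — fails.
(i) not (proximate cause) — met.
(ii) no assumed risk — fails.
(c) = T AND F = false.
(1): T OR F OR F → true.
(i) commercial use — not met.
(ii) complaint lodged — fails.
So (a) is not satisfied (F AND F).
(b) condition ≥7 days old — met.
(2): F OR T → true.
(3) during posted hours — holds.
So Overall is satisfied (T AND T AND T).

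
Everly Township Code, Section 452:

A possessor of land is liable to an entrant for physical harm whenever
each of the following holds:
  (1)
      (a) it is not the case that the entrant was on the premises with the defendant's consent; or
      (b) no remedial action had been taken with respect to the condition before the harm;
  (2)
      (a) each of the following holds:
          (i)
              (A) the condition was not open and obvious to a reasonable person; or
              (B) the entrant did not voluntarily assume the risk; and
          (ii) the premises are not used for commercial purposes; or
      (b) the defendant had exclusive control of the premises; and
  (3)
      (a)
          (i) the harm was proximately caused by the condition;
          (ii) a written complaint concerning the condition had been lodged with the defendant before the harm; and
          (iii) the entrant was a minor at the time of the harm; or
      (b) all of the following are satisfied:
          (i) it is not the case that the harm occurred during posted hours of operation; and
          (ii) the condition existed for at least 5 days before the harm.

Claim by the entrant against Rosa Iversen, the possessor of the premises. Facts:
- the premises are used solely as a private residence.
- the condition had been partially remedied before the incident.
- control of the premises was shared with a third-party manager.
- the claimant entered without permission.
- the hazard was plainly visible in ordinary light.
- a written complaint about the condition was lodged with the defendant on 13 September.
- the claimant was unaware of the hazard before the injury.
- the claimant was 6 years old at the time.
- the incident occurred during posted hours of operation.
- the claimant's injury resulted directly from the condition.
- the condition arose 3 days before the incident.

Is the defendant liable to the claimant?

Yes — liable.

(a) not (consent to enter) — holds.
(b) no remedial action — not met.
(1) = T OR F = true.
(A) not open/obvious — not met.
(B) no assumed risk — holds.
(i) = F OR T = true.
(ii) not (commercial use) — satisfied.
(a): T AND T → true.
(b) exclusive control — not met.
(2) = T OR F = true.
(i) proximate cause — met.
(ii) complaint lodged — holds.
(iii) entrant a minor — holds.
(a): T AND T AND T → true.
(i) not (during posted hours) — not met.
(ii) condition ≥5 days old — not met.
(b): F AND F → false.
So (3) is satisfied (T OR F).
So Overall is satisfied (T AND T AND T).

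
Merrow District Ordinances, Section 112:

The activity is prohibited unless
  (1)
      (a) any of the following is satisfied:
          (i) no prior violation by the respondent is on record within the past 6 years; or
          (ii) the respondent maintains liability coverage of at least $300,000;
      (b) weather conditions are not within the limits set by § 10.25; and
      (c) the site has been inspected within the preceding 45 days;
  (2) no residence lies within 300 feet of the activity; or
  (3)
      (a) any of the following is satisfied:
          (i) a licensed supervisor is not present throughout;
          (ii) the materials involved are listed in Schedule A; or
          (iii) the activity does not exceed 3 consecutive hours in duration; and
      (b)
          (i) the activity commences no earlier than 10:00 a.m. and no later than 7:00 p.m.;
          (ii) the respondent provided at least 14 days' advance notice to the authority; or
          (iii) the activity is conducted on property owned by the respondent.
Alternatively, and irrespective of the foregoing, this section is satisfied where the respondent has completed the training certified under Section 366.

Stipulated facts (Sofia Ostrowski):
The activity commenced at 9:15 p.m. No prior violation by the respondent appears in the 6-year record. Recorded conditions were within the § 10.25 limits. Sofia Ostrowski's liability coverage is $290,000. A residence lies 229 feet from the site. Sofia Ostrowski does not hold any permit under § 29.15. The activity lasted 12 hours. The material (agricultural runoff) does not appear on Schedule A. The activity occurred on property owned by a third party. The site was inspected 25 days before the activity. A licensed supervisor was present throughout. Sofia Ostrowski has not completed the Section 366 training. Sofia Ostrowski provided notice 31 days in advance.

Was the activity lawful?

(i) no prior violation — holds.
(ii) coverage ≥ $300,000 — fails.
So (a) is satisfied (T OR F).
(b) not (weather ok) — not satisfied.
(c) site inspected — satisfied.
(1): T AND F AND T → false.
(2) no residence in 300 ft — fails.
(i) not (supervisor present) — not met.
(ii) Schedule A material — fails.
(iii) ≤ 3 hrs duration — not met.
(a) = F OR F OR F = false.
(i) start within hours — fails.
(ii) ≥14 days' notice — holds.
(iii) own property — not satisfied.
(b) = F OR T OR F = true.
(3) = F AND T = false.
Overall = F OR F OR F = false.
Exception (training certified) — not satisfied.
Result: main false OR exception false → false.

No — unlawful.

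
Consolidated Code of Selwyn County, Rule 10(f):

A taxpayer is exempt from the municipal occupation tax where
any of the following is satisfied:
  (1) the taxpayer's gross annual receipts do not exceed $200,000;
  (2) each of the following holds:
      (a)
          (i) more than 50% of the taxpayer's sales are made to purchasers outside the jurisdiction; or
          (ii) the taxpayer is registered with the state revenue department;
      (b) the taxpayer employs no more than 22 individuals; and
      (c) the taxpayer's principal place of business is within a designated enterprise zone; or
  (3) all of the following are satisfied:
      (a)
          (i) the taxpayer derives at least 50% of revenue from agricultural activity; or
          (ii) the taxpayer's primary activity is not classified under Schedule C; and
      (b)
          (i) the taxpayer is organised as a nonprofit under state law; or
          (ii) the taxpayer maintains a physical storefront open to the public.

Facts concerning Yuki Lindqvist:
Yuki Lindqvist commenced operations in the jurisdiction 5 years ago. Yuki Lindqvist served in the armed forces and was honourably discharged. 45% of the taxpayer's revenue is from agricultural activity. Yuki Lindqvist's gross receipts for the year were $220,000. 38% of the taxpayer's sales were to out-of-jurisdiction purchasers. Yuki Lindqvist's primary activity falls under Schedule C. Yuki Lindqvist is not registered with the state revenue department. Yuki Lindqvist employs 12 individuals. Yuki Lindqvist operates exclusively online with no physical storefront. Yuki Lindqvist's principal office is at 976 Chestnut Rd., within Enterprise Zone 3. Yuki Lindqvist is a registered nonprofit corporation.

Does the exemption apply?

No — not exempt.

(1) receipts ≤ $200,000 — not met.
(i) >50% out-of-jur. sales — fails.
(ii) state-registered — fails.
So (a) is not satisfied (F OR F).
(b) ≤ 22 employees — met.
(c) in enterprise zone — met.
(2) = F AND T AND T = false.
(i) ≥50% agricultural — fails.
(ii) not (Schedule C activity) — fails.
So (a) is not satisfied (F OR F).
(i) nonprofit — satisfied.
(ii) has storefront — not satisfied.
So (b) is satisfied (T OR F).
(3): F AND T → false.
Overall = F OR F OR F = false.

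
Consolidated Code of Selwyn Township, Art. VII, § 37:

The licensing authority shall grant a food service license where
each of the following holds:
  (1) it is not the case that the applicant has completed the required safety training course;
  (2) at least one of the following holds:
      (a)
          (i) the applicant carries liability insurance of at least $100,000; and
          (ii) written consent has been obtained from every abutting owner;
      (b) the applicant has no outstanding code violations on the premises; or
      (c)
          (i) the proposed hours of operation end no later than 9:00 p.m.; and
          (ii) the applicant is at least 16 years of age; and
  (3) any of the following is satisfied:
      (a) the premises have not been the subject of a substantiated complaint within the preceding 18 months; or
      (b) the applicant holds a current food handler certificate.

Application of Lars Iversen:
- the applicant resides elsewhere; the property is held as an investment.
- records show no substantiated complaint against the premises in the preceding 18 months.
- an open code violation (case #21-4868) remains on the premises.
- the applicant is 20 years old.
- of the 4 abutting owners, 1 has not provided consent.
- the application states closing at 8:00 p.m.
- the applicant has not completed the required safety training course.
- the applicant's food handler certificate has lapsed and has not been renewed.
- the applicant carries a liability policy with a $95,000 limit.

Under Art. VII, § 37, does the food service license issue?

Yes — granted.

(1) not (safety training) — met.
(i) insurance ≥ $100,000 — fails.
(ii) all abutters consent — not met.
(a) = F AND F = false.
(b) no code violations — not met.
(i) closes by 9 p.m. — satisfied.
(ii) age ≥ 16 — met.
So (c) is satisfied (T AND T).
So (2) is satisfied (F OR F OR T).
(a) no complaint in 18 mo. — met.
(b) food handler cert. — fails.
(3) = T OR F = true.
Overall = T AND T AND T = true.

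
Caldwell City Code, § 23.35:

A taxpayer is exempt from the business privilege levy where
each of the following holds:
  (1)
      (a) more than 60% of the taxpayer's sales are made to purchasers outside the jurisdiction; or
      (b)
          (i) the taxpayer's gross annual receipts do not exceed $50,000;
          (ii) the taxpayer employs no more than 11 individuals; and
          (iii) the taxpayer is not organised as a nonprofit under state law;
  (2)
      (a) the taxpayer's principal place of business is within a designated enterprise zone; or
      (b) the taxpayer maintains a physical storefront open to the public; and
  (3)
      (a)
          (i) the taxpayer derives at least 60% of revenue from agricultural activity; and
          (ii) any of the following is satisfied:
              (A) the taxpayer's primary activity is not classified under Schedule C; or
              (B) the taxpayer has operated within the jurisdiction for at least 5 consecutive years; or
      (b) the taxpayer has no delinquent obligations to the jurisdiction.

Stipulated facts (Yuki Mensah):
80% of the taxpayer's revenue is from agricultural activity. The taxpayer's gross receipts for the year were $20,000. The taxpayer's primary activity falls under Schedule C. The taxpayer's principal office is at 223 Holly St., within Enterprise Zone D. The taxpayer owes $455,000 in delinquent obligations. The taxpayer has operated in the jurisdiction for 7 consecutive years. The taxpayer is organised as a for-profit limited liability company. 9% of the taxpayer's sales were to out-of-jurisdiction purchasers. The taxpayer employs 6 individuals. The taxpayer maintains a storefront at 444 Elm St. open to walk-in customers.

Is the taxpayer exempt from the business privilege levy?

Yes — exempt.

(a) >60% out-of-jur. sales — not met.
(i) receipts ≤ $50,000 — satisfied.
(ii) ≤ 11 employees — holds.
(iii) not (nonprofit) — satisfied.
So (b) is satisfied (T AND T AND T).
(1) = F OR T = true.
(a) in enterprise zone — holds.
(b) has storefront — met.
(2): T OR T → true.
(i) ≥60% agricultural — met.
(A) not (Schedule C activity) — not satisfied.
(B) ≥ 5 yrs in jurisdiction — satisfied.
(ii): F OR T → true.
So (a) is satisfied (T AND T).
(b) no delinquency — not met.
So (3) is satisfied (T OR F).
Overall: T AND T AND T → true.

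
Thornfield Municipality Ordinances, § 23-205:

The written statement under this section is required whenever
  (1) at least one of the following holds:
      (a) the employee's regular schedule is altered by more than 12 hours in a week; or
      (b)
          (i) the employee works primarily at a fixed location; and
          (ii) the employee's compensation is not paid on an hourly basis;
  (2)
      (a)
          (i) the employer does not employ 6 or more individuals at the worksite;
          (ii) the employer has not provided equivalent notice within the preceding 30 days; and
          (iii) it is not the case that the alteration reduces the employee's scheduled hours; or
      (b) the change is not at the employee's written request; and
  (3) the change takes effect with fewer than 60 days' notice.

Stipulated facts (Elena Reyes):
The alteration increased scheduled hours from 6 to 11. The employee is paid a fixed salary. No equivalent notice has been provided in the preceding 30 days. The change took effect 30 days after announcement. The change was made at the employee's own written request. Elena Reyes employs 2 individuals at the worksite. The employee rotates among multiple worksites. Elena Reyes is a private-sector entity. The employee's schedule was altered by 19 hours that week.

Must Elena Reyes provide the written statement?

(a) schedule shift > 12h — satisfied.
(i) fixed location — not satisfied.
(ii) not (hourly-paid) — holds.
So (b) is not satisfied (F AND T).
(1) = T OR F = true.
(i) not (≥ 6 at site) — satisfied.
(ii) no recent notice — holds.
(iii) not (hours reduced) — satisfied.
(a) = T AND T AND T = true.
(b) not employee-requested — not met.
(2) = T OR F = true.
(3) < 60 days' notice — satisfied.
Overall = T AND T AND T = true.

Yes — required.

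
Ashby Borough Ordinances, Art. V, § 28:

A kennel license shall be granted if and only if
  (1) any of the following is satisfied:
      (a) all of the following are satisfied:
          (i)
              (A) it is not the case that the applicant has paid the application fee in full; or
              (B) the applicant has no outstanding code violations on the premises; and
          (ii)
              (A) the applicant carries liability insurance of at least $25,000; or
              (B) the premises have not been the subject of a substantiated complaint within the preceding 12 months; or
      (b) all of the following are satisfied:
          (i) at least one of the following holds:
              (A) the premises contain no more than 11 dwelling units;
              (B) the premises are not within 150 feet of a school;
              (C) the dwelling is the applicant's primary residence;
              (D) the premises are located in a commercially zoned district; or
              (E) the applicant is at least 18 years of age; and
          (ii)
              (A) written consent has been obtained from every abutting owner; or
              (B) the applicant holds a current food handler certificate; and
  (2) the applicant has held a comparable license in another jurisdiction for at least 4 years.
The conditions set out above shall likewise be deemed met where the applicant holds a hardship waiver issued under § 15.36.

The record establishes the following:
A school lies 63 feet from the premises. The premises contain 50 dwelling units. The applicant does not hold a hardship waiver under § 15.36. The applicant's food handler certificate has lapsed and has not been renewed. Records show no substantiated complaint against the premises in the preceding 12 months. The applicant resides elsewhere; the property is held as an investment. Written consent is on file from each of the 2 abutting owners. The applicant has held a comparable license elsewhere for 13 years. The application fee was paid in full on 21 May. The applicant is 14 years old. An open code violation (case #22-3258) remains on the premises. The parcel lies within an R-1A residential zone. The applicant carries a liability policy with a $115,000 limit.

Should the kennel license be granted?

No — denied.

(A) not (fee paid) — not satisfied.
(B) no code violations — not satisfied.
(i): F OR F → false.
(A) insurance ≥ $25,000 — holds.
(B) no complaint in 12 mo. — holds.
So (ii) is satisfied (T OR T).
(a) = F AND T = false.
(A) ≤ 11 units — not met.
(B) ≥150 ft from school — fails.
(C) primary residence — fails.
(D) commercially zoned — not met.
(E) age ≥ 18 — not satisfied.
(i) = F OR F OR F OR F OR F = false.
(A) all abutters consent — holds.
(B) food handler cert. — fails.
(ii) = T OR F = true.
So (b) is not satisfied (F AND T).
So (1) is not satisfied (F OR F).
(2) prior license ≥ 4 yr — holds.
Overall = F AND T = false.
Exception (hardship waiver) — not satisfied.
Result: main false OR exception false → false.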